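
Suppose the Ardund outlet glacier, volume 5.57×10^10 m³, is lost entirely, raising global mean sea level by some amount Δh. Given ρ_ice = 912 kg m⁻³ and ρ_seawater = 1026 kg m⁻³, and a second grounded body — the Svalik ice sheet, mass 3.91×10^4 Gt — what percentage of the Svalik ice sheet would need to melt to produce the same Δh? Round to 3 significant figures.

Equal sea-level rise means equal mass of meltwater, i.e. equal mass of ice lost.
Ice mass of Ardund: 5.080×10^13 kg; ice mass of Svalik: 3.910×10^16 kg.
Fraction required = 5.080×10^13 / 3.910×10^16 = 1.30×10^-3 → 0.130 %.

≈ 0.130 %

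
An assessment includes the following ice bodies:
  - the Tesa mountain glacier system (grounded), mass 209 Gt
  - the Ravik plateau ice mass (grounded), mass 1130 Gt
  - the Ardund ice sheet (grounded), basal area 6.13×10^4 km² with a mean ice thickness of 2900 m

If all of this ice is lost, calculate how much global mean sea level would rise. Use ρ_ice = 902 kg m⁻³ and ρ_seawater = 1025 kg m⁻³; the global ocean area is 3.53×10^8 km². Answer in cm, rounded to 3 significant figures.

Tesa: 209 Gt = 2.090×10^14 kg; dividing by ρ_w = 1025 kg m⁻³ gives 2.039×10^11 m³ of water.
Ravik: 1130 Gt = 1.130×10^15 kg; dividing by ρ_w = 1025 kg m⁻³ gives 1.102×10^12 m³ of water.
Ardund: ice volume = 6.13×10^4 km² × 2900 m = 1.778×10^5 km³; 1.778×10^5 × (902/1025) = 1.564×10^5 km³ of water.
Total added water ≈ 1.577×10^14 m³ over 3.53×10^14 m² → Δh = 0.447 m = 44.7 cm.

≈ 44.7 cm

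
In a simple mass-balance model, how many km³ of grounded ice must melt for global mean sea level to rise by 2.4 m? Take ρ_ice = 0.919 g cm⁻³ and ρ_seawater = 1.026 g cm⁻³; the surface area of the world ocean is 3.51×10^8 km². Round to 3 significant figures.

Required water volume = Δh × A = 2.4 m × 3.51×10^14 m² = 8.424×10^14 m³ = 8.424×10^5 km³.
Ice volume = water volume × ρ_w/ρ_ice = 8.424×10^5 × 1026/919 = 9.40×10^5 km³.

≈ 9.40×10^5 km³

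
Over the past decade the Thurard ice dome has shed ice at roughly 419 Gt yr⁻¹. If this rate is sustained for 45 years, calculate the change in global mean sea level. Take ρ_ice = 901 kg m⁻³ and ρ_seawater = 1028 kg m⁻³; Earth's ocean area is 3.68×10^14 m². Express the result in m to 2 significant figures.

≈ 0.050 m

Total mass lost = 419 Gt/yr × 45 yr = 1.886×10^4 Gt = 1.886×10^16 kg.
ρ_w = 1028 kg m⁻³, so water volume = 1.886×10^16 / 1028 = 1.834×10^13 m³.
Δh = 1.834×10^13 / 3.68×10^14 = 0.0498 m.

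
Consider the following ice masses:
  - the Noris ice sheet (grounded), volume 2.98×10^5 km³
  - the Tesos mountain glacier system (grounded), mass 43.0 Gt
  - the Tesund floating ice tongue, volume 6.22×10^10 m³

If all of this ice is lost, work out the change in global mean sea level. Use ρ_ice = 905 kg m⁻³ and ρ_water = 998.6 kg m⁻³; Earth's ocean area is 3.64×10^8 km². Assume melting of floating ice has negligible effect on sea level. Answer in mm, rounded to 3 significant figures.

Noris: 2.98×10^5 km³ × (905/998.6) = 2.701×10^5 km³ of water.
Tesos: 43.0 Gt = 4.300×10^13 kg; dividing by ρ_w = 998.6 kg m⁻³ gives 4.306×10^10 m³ of water.
The Tesund floating ice tongue is floating and already displaces its own weight of water, so its melt adds essentially nothing to sea level.
Total added water ≈ 2.701×10^14 m³ over 3.64×10^14 m² → Δh = 0.742 m = 742 mm.

≈ 742 mm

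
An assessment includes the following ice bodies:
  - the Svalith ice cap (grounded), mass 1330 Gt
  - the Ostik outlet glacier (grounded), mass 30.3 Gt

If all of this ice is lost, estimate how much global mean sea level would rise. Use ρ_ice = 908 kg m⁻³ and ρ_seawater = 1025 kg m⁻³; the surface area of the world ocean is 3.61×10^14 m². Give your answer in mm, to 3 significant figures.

Svalith: 1330 Gt = 1.330×10^15 kg; dividing by ρ_w = 1025 kg m⁻³ gives 1.298×10^12 m³ of water.
Ostik: 30.3 Gt = 3.030×10^13 kg; dividing by ρ_w = 1025 kg m⁻³ gives 2.956×10^10 m³ of water.
Total added water ≈ 1.327×10^12 m³ over 3.61×10^14 m² → Δh = 3.68×10^-3 m = 3.68 mm.

≈ 3.68 mm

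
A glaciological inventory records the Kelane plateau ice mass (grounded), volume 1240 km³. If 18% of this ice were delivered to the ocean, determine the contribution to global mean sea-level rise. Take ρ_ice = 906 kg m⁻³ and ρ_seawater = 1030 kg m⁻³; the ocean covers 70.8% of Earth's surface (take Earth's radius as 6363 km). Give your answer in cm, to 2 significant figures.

≈ 0.055 cm

Kelane: 0.18 × 1240 km³ × (906/1030) = 196.3 km³ of water.
Spread over 3.60×10^14 m² of ocean, Δh = 1.963×10^11 / 3.60×10^14 = 5.45×10^-4 m = 0.055 cm.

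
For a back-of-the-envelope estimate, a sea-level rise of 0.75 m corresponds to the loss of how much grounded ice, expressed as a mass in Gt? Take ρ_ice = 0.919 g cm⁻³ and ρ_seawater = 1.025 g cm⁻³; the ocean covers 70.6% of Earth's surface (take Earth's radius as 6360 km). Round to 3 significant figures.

Required water volume = Δh × A = 0.75 m × 3.59×10^14 m² = 2.691×10^14 m³.
ρ_w = 1.025 g cm⁻³ = 1025 kg m⁻³, so the mass of water = 2.691×10^14 m³ × 1025 kg m⁻³ = 2.759×10^17 kg = 2.76×10^5 Gt (and the same mass of ice, by conservation).

≈ 2.76×10^5 Gt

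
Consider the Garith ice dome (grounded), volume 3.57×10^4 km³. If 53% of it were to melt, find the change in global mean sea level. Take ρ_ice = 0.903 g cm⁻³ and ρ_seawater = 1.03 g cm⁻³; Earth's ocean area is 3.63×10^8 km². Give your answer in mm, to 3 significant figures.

Garith: 0.53 × 3.57×10^4 km³ × (903/1030) = 1.659×10^4 km³ of water.
Spread over 3.63×10^14 m² of ocean, Δh = 1.659×10^13 / 3.63×10^14 = 0.0457 m = 45.7 mm.

≈ 45.7 mm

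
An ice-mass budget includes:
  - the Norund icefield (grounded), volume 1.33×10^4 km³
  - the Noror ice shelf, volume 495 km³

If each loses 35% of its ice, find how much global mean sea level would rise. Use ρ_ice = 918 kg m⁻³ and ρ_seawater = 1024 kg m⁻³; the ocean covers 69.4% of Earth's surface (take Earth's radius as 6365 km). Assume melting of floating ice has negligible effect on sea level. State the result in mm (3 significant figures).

Norund: 0.35 × 1.33×10^4 km³ × (918/1024) = 4173 km³ of water.
The Noror ice shelf is floating and already displaces its own weight of water, so its melt adds essentially nothing to sea level.
Total added water ≈ 4.173×10^12 m³ over 3.53×10^14 m² → Δh = 0.0118 m = 11.8 mm.

≈ 11.8 mm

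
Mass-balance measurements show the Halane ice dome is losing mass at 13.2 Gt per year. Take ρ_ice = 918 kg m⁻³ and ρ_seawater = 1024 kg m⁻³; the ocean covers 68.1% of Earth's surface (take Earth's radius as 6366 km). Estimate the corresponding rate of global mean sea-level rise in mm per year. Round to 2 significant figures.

≈ 0.037 mm/yr

ρ_w = 1024 kg m⁻³. Annual water volume added = 13.2 Gt / ρ_w = 1.320×10^13 kg / 1024 kg m⁻³ = 1.289×10^10 m³.
Δh per year = 1.289×10^10 / 3.47×10^14 = 3.72×10^-5 m = 0.037 mm.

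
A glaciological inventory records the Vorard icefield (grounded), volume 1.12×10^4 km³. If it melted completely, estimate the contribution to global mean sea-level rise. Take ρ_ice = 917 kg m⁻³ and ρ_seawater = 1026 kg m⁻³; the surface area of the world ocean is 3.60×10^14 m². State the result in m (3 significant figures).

≈ 0.0278 m

Vorard: 1.12×10^4 km³ × (917/1026) = 1.001×10^4 km³ of water.
Spread over 3.60×10^14 m² of ocean, Δh = 1.001×10^13 / 3.60×10^14 = 0.0278 m.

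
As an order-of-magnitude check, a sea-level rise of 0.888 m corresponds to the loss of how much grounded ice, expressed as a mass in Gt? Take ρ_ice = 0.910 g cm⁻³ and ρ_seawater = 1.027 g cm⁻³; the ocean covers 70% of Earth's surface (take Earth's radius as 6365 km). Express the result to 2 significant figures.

≈ 3.3×10^5 Gt

Required water volume = Δh × A = 0.888 m × 3.56×10^14 m² = 3.165×10^14 m³.
ρ_w = 1.027 g cm⁻³ = 1027 kg m⁻³, so the mass of water = 3.165×10^14 m³ × 1027 kg m⁻³ = 3.250×10^17 kg = 3.3×10^5 Gt (and the same mass of ice, by conservation).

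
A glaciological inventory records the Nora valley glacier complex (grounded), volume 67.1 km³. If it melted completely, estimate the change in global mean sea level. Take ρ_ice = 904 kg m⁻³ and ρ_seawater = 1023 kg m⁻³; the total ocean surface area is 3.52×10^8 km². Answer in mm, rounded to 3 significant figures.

Nora: 67.1 km³ × (904/1023) = 59.29 km³ of water.
Spread over 3.52×10^14 m² of ocean, Δh = 5.929×10^10 / 3.52×10^14 = 1.68×10^-4 m = 0.168 mm.

≈ 0.168 mm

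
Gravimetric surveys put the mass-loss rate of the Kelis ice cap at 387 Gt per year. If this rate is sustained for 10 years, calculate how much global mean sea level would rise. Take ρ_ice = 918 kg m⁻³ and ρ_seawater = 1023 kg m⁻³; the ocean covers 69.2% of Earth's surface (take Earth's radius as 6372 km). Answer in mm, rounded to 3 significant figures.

≈ 10.7 mm

Total mass lost = 387 Gt/yr × 10 yr = 3870 Gt = 3.870×10^15 kg.
ρ_w = 1023 kg m⁻³, so water volume = 3.870×10^15 / 1023 = 3.783×10^12 m³.
Δh = 3.783×10^12 / 3.53×10^14 = 0.0107 m = 10.7 mm.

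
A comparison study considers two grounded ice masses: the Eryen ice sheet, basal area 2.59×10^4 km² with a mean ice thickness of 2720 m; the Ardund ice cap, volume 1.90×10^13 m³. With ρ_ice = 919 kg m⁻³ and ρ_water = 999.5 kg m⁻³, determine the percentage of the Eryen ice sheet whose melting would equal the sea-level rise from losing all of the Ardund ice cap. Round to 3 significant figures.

≈ 27.0 %

Equal sea-level rise means equal mass of meltwater, i.e. equal mass of ice lost.
Ice mass of Ardund: 1.746×10^16 kg; ice mass of Eryen: 6.474×10^16 kg.
Fraction required = 1.746×10^16 / 6.474×10^16 = 0.270 → 27.0 %.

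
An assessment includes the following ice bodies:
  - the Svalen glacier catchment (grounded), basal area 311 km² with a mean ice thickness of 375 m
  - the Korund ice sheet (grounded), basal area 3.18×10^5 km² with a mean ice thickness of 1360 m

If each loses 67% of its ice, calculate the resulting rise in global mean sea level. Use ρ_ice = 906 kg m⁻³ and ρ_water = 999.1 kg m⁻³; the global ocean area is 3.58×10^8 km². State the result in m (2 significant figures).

≈ 0.73 m

Svalen: ice volume = 311 km² × 375 m = 116.6 km³; 0.67 × 116.6 × (906/999.1) = 70.86 km³ of water.
Korund: ice volume = 3.18×10^5 km² × 1360 m = 4.325×10^5 km³; 0.67 × 4.325×10^5 × (906/999.1) = 2.628×10^5 km³ of water.
Total added water ≈ 2.628×10^14 m³ over 3.58×10^14 m² → Δh = 0.734 m.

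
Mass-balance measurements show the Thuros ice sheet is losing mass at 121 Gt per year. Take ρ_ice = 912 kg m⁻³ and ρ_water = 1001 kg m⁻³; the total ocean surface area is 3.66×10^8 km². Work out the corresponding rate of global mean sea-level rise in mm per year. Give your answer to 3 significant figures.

≈ 0.330 mm/yr

ρ_w = 1001 kg m⁻³. Annual water volume added = 121 Gt / ρ_w = 1.210×10^14 kg / 1001 kg m⁻³ = 1.209×10^11 m³.
Δh per year = 1.209×10^11 / 3.66×10^14 = 3.30×10^-4 m = 0.330 mm.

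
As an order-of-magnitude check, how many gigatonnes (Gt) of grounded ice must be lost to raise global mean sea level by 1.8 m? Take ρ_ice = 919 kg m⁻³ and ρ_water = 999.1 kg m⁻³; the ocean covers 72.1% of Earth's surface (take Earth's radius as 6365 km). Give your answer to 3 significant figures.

≈ 6.60×10^5 Gt

Required water volume = Δh × A = 1.8 m × 3.67×10^14 m² = 6.607×10^14 m³.
ρ_w = 999.1 kg m⁻³, so the mass of water = 6.607×10^14 m³ × 999.1 kg m⁻³ = 6.601×10^17 kg = 6.60×10^5 Gt (and the same mass of ice, by conservation).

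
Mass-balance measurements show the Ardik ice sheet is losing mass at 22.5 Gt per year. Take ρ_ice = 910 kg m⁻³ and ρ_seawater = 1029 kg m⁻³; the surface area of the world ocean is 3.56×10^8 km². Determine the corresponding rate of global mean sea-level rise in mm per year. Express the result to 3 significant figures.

ρ_w = 1029 kg m⁻³. Annual water volume added = 22.5 Gt / ρ_w = 2.250×10^13 kg / 1029 kg m⁻³ = 2.187×10^10 m³.
Δh per year = 2.187×10^10 / 3.56×10^14 = 6.14×10^-5 m = 0.0614 mm.

≈ 0.0614 mm/yr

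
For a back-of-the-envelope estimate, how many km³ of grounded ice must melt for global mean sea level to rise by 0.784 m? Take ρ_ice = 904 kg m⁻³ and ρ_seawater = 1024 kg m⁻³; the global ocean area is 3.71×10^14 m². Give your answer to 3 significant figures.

≈ 3.29×10^5 km³

Required water volume = Δh × A = 0.784 m × 3.71×10^14 m² = 2.909×10^14 m³ = 2.909×10^5 km³.
Ice volume = water volume × ρ_w/ρ_ice = 2.909×10^5 × 1024/904 = 3.29×10^5 km³.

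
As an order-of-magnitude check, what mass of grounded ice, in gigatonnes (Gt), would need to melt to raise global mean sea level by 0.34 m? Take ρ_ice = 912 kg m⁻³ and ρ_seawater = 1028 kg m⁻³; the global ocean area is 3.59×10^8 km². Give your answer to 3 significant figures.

Required water volume = Δh × A = 0.34 m × 3.59×10^14 m² = 1.221×10^14 m³.
ρ_w = 1028 kg m⁻³, so the mass of water = 1.221×10^14 m³ × 1028 kg m⁻³ = 1.255×10^17 kg = 1.25×10^5 Gt (and the same mass of ice, by conservation).

≈ 1.25×10^5 Gt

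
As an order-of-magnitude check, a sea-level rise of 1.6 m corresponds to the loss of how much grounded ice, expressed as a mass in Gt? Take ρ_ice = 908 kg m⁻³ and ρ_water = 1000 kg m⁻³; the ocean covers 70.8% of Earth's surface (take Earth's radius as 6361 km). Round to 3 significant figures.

Required water volume = Δh × A = 1.6 m × 3.60×10^14 m² = 5.760×10^14 m³.
ρ_w = 1000 kg m⁻³, so the mass of water = 5.760×10^14 m³ × 1000 kg m⁻³ = 5.760×10^17 kg = 5.76×10^5 Gt (and the same mass of ice, by conservation).

≈ 5.76×10^5 Gt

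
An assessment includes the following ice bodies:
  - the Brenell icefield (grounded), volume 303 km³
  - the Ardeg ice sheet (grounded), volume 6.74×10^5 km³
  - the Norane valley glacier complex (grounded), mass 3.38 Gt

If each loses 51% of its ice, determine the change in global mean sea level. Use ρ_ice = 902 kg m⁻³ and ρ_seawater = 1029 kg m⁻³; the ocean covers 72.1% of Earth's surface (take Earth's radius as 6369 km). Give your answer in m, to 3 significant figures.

≈ 0.820 m

Brenell: 0.51 × 303 km³ × (902/1029) = 135.5 km³ of water.
Ardeg: 0.51 × 6.74×10^5 km³ × (902/1029) = 3.013×10^5 km³ of water.
Norane: 0.51 × 3.38 Gt = 1.724×10^12 kg; dividing by ρ_w = 1029 kg m⁻³ gives 1.675×10^9 m³ of water.
Total added water ≈ 3.015×10^14 m³ over 3.68×10^14 m² → Δh = 0.820 m.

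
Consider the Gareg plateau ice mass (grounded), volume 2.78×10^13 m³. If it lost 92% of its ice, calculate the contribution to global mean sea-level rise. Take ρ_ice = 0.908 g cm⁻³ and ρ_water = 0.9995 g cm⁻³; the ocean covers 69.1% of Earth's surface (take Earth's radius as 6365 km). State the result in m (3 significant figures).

≈ 0.0660 m

Gareg: 0.92 × 2.78×10^13 m³ × (908/999.5) = 2.323×10^13 m³ of water.
Spread over 3.52×10^14 m² of ocean, Δh = 2.323×10^13 / 3.52×10^14 = 0.0660 m.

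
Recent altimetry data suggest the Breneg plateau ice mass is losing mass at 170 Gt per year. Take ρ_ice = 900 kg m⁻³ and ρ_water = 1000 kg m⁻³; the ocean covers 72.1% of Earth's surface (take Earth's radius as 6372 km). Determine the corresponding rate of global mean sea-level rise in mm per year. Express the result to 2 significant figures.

ρ_w = 1000 kg m⁻³. Annual water volume added = 170 Gt / ρ_w = 1.700×10^14 kg / 1000 kg m⁻³ = 1.700×10^11 m³.
Δh per year = 1.700×10^11 / 3.68×10^14 = 4.62×10^-4 m = 0.46 mm.

≈ 0.46 mm/yr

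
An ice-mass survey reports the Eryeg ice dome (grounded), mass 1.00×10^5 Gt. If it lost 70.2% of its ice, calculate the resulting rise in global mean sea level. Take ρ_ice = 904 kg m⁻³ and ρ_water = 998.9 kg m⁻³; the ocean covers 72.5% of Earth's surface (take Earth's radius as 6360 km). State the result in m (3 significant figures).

Eryeg: 0.702 × 1.00×10^5 Gt = 7.020×10^16 kg; dividing by ρ_w = 998.9 kg m⁻³ gives 7.028×10^13 m³ of water.
Spread over 3.69×10^14 m² of ocean, Δh = 7.028×10^13 / 3.69×10^14 = 0.191 m.

≈ 0.191 m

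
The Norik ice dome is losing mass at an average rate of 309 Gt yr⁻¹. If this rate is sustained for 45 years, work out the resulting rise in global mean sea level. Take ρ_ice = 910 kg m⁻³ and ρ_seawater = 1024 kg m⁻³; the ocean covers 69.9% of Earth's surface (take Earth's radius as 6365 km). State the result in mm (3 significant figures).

Total mass lost = 309 Gt/yr × 45 yr = 1.390×10^4 Gt = 1.390×10^16 kg.
ρ_w = 1024 kg m⁻³, so water volume = 1.390×10^16 / 1024 = 1.358×10^13 m³.
Δh = 1.358×10^13 / 3.56×10^14 = 0.0382 m = 38.2 mm.

≈ 38.2 mm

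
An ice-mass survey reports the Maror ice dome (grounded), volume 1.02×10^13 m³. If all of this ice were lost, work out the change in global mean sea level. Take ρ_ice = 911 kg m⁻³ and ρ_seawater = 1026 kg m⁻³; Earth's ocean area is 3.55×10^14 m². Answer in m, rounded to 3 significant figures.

Maror: 1.02×10^13 m³ × (911/1026) = 9.057×10^12 m³ of water.
Spread over 3.55×10^14 m² of ocean, Δh = 9.057×10^12 / 3.55×10^14 = 0.0255 m.

≈ 0.0255 m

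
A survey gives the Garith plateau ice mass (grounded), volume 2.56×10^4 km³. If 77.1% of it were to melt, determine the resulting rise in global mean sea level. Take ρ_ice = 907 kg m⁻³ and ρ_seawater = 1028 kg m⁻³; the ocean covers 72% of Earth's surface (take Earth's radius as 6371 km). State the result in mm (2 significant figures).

≈ 47 mm

Garith: 0.771 × 2.56×10^4 km³ × (907/1028) = 1.741×10^4 km³ of water.
Spread over 3.67×10^14 m² of ocean, Δh = 1.741×10^13 / 3.67×10^14 = 0.0474 m = 47 mm.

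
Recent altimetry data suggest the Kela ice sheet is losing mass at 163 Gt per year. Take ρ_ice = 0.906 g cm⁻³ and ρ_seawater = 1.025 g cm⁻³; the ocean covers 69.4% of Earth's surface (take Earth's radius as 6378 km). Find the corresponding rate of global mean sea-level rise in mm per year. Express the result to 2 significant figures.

≈ 0.45 mm/yr

ρ_w = 1.025 g cm⁻³ = 1025 kg m⁻³. Annual water volume added = 163 Gt / ρ_w = 1.630×10^14 kg / 1025 kg m⁻³ = 1.590×10^11 m³.
Δh per year = 1.590×10^11 / 3.55×10^14 = 4.48×10^-4 m = 0.45 mm.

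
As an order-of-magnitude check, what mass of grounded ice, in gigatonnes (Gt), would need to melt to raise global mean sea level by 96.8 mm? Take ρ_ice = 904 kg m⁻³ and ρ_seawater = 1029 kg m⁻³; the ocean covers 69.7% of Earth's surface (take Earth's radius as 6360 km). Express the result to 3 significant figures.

≈ 3.53×10^4 Gt

Required water volume = Δh × A = 0.0968 m × 3.54×10^14 m² = 3.430×10^13 m³.
ρ_w = 1029 kg m⁻³, so the mass of water = 3.430×10^13 m³ × 1029 kg m⁻³ = 3.529×10^16 kg = 3.53×10^4 Gt (and the same mass of ice, by conservation).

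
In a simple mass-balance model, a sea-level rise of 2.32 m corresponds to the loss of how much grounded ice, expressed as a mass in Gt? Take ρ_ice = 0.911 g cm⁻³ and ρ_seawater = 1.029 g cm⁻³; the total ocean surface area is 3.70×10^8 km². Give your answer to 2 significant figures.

Required water volume = Δh × A = 2.32 m × 3.70×10^14 m² = 8.584×10^14 m³.
ρ_w = 1.029 g cm⁻³ = 1029 kg m⁻³, so the mass of water = 8.584×10^14 m³ × 1029 kg m⁻³ = 8.833×10^17 kg = 8.8×10^5 Gt (and the same mass of ice, by conservation).

≈ 8.8×10^5 Gt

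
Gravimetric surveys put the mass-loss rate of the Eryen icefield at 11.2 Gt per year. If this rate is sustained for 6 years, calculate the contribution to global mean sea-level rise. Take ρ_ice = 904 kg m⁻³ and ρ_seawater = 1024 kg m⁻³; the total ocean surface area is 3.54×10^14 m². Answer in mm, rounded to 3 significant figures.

Total mass lost = 11.2 Gt/yr × 6 yr = 67.20 Gt = 6.720×10^13 kg.
ρ_w = 1024 kg m⁻³, so water volume = 6.720×10^13 / 1024 = 6.562×10^10 m³.
Δh = 6.562×10^10 / 3.54×10^14 = 1.85×10^-4 m = 0.185 mm.

≈ 0.185 mm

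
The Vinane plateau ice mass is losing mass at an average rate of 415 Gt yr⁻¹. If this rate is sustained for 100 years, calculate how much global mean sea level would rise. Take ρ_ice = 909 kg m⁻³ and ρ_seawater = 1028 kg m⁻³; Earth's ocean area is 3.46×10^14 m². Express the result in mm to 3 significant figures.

≈ 117 mm

Total mass lost = 415 Gt/yr × 100 yr = 4.150×10^4 Gt = 4.150×10^16 kg.
ρ_w = 1028 kg m⁻³, so water volume = 4.150×10^16 / 1028 = 4.037×10^13 m³.
Δh = 4.037×10^13 / 3.46×10^14 = 0.117 m = 117 mm.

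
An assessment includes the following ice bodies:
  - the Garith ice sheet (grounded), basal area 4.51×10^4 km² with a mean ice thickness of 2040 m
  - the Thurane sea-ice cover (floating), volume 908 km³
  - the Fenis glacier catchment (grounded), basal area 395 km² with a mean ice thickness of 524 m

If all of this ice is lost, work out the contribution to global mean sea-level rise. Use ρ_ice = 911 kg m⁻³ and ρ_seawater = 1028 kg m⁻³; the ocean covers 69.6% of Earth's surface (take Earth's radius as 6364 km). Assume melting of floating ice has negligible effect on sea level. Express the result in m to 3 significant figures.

≈ 0.231 m

Garith: ice volume = 4.51×10^4 km² × 2040 m = 9.200×10^4 km³; 9.200×10^4 × (911/1028) = 8.153×10^4 km³ of water.
The Thurane sea-ice cover is floating and already displaces its own weight of water, so its melt adds essentially nothing to sea level.
Fenis: ice volume = 395 km² × 524 m = 207.0 km³; 207.0 × (911/1028) = 183.4 km³ of water.
Total added water ≈ 8.172×10^13 m³ over 3.54×10^14 m² → Δh = 0.231 m.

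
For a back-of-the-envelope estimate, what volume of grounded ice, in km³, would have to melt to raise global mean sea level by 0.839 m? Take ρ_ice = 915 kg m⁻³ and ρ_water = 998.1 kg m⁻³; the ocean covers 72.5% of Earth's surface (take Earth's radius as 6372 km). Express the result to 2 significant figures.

Required water volume = Δh × A = 0.839 m × 3.70×10^14 m² = 3.104×10^14 m³ = 3.104×10^5 km³.
Ice volume = water volume × ρ_w/ρ_ice = 3.104×10^5 × 998.1/915 = 3.4×10^5 km³.

≈ 3.4×10^5 km³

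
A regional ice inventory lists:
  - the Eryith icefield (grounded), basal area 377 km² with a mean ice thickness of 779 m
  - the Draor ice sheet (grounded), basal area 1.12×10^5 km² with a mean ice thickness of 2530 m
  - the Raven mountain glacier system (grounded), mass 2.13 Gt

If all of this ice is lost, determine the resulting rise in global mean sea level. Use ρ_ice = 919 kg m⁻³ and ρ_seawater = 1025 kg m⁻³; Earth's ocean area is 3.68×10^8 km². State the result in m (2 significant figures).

Eryith: ice volume = 377 km² × 779 m = 293.7 km³; 293.7 × (919/1025) = 263.3 km³ of water.
Draor: ice volume = 1.12×10^5 km² × 2530 m = 2.834×10^5 km³; 2.834×10^5 × (919/1025) = 2.541×10^5 km³ of water.
Raven: 2.13 Gt = 2.130×10^12 kg; dividing by ρ_w = 1025 kg m⁻³ gives 2.078×10^9 m³ of water.
Total added water ≈ 2.543×10^14 m³ over 3.68×10^14 m² → Δh = 0.691 m.

≈ 0.69 m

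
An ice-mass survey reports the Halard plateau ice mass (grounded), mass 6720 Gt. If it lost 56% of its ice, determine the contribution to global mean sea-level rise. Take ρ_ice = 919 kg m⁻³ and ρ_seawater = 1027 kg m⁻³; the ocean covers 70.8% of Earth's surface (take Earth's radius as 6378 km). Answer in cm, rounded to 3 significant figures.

Halard: 0.56 × 6720 Gt = 3.763×10^15 kg; dividing by ρ_w = 1027 kg m⁻³ gives 3.664×10^12 m³ of water.
Spread over 3.62×10^14 m² of ocean, Δh = 3.664×10^12 / 3.62×10^14 = 0.0101 m = 1.01 cm.

≈ 1.01 cm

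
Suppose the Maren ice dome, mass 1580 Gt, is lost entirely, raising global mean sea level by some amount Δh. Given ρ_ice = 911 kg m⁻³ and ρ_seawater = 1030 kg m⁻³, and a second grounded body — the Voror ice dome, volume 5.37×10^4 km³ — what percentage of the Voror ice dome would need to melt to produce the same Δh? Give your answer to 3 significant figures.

≈ 3.23 %

Equal sea-level rise means equal mass of meltwater, i.e. equal mass of ice lost.
Ice mass of Maren: 1.580×10^15 kg; ice mass of Voror: 4.892×10^16 kg.
Fraction required = 1.580×10^15 / 4.892×10^16 = 0.0323 → 3.23 %.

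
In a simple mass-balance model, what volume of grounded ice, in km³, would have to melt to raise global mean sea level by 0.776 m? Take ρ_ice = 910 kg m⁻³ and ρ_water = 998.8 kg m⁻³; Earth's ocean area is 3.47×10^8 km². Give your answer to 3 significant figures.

≈ 2.96×10^5 km³

Required water volume = Δh × A = 0.776 m × 3.47×10^14 m² = 2.693×10^14 m³ = 2.693×10^5 km³.
Ice volume = water volume × ρ_w/ρ_ice = 2.693×10^5 × 998.8/910 = 2.96×10^5 km³.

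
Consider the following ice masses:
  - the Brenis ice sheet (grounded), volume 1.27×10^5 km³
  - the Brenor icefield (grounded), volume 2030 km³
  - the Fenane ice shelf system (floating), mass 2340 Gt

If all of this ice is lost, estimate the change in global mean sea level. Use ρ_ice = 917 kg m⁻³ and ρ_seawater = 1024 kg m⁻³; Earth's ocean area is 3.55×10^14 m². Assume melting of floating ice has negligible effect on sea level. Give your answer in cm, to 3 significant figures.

≈ 32.5 cm

Brenis: 1.27×10^5 km³ × (917/1024) = 1.137×10^5 km³ of water.
Brenor: 2030 km³ × (917/1024) = 1818 km³ of water.
The Fenane ice shelf system is floating and already displaces its own weight of water, so its melt adds essentially nothing to sea level.
Total added water ≈ 1.155×10^14 m³ over 3.55×10^14 m² → Δh = 0.325 m = 32.5 cm.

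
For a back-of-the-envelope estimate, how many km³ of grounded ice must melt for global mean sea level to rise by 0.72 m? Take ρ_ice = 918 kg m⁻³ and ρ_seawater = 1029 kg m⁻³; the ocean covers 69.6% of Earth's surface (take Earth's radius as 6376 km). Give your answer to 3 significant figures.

Required water volume = Δh × A = 0.72 m × 3.56×10^14 m² = 2.560×10^14 m³ = 2.560×10^5 km³.
Ice volume = water volume × ρ_w/ρ_ice = 2.560×10^5 × 1029/918 = 2.87×10^5 km³.

≈ 2.87×10^5 km³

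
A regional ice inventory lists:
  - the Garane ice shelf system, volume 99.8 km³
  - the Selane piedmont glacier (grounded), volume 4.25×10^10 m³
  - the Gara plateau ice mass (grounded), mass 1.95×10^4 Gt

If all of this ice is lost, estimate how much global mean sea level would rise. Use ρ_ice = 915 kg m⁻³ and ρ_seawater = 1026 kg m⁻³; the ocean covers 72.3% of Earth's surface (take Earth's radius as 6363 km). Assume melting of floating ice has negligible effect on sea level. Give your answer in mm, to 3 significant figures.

The Garane ice shelf system is floating and already displaces its own weight of water, so its melt adds essentially nothing to sea level.
Selane: 4.25×10^10 m³ × (915/1026) = 3.790×10^10 m³ of water.
Gara: 1.95×10^4 Gt = 1.950×10^16 kg; dividing by ρ_w = 1026 kg m⁻³ gives 1.901×10^13 m³ of water.
Total added water ≈ 1.904×10^13 m³ over 3.68×10^14 m² → Δh = 0.0518 m = 51.8 mm.

≈ 51.8 mm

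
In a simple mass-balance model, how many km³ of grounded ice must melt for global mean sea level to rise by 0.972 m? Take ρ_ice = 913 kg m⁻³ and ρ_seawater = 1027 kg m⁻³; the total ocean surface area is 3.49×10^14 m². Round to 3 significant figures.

Required water volume = Δh × A = 0.972 m × 3.49×10^14 m² = 3.392×10^14 m³ = 3.392×10^5 km³.
Ice volume = water volume × ρ_w/ρ_ice = 3.392×10^5 × 1027/913 = 3.82×10^5 km³.

≈ 3.82×10^5 km³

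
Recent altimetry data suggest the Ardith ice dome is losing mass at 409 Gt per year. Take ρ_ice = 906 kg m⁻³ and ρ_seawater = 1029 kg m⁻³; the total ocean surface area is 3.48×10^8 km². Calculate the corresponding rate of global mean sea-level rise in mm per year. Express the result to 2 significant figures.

ρ_w = 1029 kg m⁻³. Annual water volume added = 409 Gt / ρ_w = 4.090×10^14 kg / 1029 kg m⁻³ = 3.975×10^11 m³.
Δh per year = 3.975×10^11 / 3.48×10^14 = 1.14×10^-3 m = 1.1 mm.

≈ 1.1 mm/yr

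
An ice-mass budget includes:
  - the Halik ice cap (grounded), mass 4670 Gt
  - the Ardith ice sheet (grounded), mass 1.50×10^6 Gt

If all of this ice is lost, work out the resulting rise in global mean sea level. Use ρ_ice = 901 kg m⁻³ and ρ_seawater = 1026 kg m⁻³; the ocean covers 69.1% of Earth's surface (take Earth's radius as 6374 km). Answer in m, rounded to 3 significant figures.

≈ 4.16 m

Halik: 4670 Gt = 4.670×10^15 kg; dividing by ρ_w = 1026 kg m⁻³ gives 4.552×10^12 m³ of water.
Ardith: 1.50×10^6 Gt = 1.500×10^18 kg; dividing by ρ_w = 1026 kg m⁻³ gives 1.462×10^15 m³ of water.
Total added water ≈ 1.467×10^15 m³ over 3.53×10^14 m² → Δh = 4.16 m.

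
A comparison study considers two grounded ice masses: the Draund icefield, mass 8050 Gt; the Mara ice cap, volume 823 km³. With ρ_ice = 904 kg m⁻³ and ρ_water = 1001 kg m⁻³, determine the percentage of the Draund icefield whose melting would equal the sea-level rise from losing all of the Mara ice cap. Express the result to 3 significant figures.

Equal sea-level rise means equal mass of meltwater, i.e. equal mass of ice lost.
Ice mass of Mara: 7.440×10^14 kg; ice mass of Draund: 8.050×10^15 kg.
Fraction required = 7.440×10^14 / 8.050×10^15 = 0.0924 → 9.24 %.

≈ 9.24 %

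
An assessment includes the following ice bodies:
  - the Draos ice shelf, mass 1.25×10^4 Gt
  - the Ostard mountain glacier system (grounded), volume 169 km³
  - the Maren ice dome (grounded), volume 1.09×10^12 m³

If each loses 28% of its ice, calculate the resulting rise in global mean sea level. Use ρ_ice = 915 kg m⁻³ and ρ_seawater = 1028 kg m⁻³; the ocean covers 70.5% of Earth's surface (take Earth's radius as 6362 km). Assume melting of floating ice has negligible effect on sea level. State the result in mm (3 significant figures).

The Draos ice shelf is floating and already displaces its own weight of water, so its melt adds essentially nothing to sea level.
Ostard: 0.28 × 169 km³ × (915/1028) = 42.12 km³ of water.
Maren: 0.28 × 1.09×10^12 m³ × (915/1028) = 2.717×10^11 m³ of water.
Total added water ≈ 3.138×10^11 m³ over 3.59×10^14 m² → Δh = 8.75×10^-4 m = 0.875 mm.

≈ 0.875 mm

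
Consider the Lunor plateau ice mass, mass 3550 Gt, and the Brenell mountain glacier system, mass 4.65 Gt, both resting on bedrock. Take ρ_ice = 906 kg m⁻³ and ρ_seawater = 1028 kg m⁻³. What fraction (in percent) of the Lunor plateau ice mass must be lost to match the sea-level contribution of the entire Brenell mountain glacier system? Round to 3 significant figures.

≈ 0.131 %

Equal sea-level rise means equal mass of meltwater, i.e. equal mass of ice lost.
Ice mass of Brenell: 4.650×10^12 kg; ice mass of Lunor: 3.550×10^15 kg.
Fraction required = 4.650×10^12 / 3.550×10^15 = 1.31×10^-3 → 0.131 %.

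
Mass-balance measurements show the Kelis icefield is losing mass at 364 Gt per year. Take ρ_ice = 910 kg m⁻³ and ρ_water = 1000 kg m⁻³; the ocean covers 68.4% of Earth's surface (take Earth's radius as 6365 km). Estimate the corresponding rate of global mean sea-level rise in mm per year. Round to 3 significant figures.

ρ_w = 1000 kg m⁻³. Annual water volume added = 364 Gt / ρ_w = 3.640×10^14 kg / 1000 kg m⁻³ = 3.640×10^11 m³.
Δh per year = 3.640×10^11 / 3.48×10^14 = 1.05×10^-3 m = 1.05 mm.

≈ 1.05 mm/yr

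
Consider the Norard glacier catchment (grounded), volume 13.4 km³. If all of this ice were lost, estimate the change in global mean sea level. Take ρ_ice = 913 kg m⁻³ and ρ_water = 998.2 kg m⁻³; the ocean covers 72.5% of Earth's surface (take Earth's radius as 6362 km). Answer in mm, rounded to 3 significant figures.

Norard: 13.4 km³ × (913/998.2) = 12.26 km³ of water.
Spread over 3.69×10^14 m² of ocean, Δh = 1.226×10^10 / 3.69×10^14 = 3.32×10^-5 m = 0.0332 mm.

≈ 0.0332 mm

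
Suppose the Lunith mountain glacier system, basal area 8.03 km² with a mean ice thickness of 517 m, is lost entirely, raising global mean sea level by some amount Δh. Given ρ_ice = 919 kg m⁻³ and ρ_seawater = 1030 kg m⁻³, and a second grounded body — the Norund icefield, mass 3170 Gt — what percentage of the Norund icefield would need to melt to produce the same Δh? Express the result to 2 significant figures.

≈ 0.12 %

Equal sea-level rise means equal mass of meltwater, i.e. equal mass of ice lost.
Ice mass of Lunith: 3.815×10^12 kg; ice mass of Norund: 3.170×10^15 kg.
Fraction required = 3.815×10^12 / 3.170×10^15 = 1.20×10^-3 → 0.12 %.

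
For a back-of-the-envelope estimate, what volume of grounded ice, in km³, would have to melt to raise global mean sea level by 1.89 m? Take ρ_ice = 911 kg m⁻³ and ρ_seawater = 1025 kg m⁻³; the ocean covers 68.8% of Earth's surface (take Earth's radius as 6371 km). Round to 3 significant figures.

≈ 7.46×10^5 km³

Required water volume = Δh × A = 1.89 m × 3.51×10^14 m² = 6.632×10^14 m³ = 6.632×10^5 km³.
Ice volume = water volume × ρ_w/ρ_ice = 6.632×10^5 × 1025/911 = 7.46×10^5 km³.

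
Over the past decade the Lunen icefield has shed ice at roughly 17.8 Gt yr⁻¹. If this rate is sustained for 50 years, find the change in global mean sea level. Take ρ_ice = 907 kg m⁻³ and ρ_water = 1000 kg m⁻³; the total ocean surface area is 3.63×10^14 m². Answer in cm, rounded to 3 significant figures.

≈ 0.245 cm

Total mass lost = 17.8 Gt/yr × 50 yr = 890.0 Gt = 8.900×10^14 kg.
ρ_w = 1000 kg m⁻³, so water volume = 8.900×10^14 / 1000 = 8.900×10^11 m³.
Δh = 8.900×10^11 / 3.63×10^14 = 2.45×10^-3 m = 0.245 cm.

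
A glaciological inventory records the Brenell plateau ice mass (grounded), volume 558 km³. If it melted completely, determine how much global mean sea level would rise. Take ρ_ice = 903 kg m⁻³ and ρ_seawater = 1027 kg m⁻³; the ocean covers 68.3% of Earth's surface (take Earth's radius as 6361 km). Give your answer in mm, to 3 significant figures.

Brenell: 558 km³ × (903/1027) = 490.6 km³ of water.
Spread over 3.47×10^14 m² of ocean, Δh = 4.906×10^11 / 3.47×10^14 = 1.41×10^-3 m = 1.41 mm.

≈ 1.41 mm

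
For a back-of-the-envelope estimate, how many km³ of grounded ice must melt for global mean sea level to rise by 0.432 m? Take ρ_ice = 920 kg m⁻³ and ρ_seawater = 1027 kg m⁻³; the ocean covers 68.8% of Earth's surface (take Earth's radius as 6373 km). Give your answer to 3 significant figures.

≈ 1.69×10^5 km³

Required water volume = Δh × A = 0.432 m × 3.51×10^14 m² = 1.517×10^14 m³ = 1.517×10^5 km³.
Ice volume = water volume × ρ_w/ρ_ice = 1.517×10^5 × 1027/920 = 1.69×10^5 km³.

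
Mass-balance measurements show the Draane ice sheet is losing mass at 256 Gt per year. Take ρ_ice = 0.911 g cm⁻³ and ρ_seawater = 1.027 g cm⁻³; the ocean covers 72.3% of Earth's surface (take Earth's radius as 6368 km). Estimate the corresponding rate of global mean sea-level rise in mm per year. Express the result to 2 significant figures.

ρ_w = 1.027 g cm⁻³ = 1027 kg m⁻³. Annual water volume added = 256 Gt / ρ_w = 2.560×10^14 kg / 1027 kg m⁻³ = 2.493×10^11 m³.
Δh per year = 2.493×10^11 / 3.68×10^14 = 6.77×10^-4 m = 0.68 mm.

≈ 0.68 mm/yr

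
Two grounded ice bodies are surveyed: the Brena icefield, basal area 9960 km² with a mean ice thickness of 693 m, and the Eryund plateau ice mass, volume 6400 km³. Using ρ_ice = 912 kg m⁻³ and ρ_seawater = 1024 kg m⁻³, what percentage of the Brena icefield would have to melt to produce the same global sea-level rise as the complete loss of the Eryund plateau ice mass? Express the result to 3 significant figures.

Equal sea-level rise means equal mass of meltwater, i.e. equal mass of ice lost.
Ice mass of Eryund: 5.837×10^15 kg; ice mass of Brena: 6.295×10^15 kg.
Fraction required = 5.837×10^15 / 6.295×10^15 = 0.927 → 92.7 %.

≈ 92.7 %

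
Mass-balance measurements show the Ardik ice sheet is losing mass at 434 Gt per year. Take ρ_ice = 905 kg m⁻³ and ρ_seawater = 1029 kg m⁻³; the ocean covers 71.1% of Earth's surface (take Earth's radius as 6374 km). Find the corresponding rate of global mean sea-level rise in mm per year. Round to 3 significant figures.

ρ_w = 1029 kg m⁻³. Annual water volume added = 434 Gt / ρ_w = 4.340×10^14 kg / 1029 kg m⁻³ = 4.218×10^11 m³.
Δh per year = 4.218×10^11 / 3.63×10^14 = 1.16×10^-3 m = 1.16 mm.

≈ 1.16 mm/yr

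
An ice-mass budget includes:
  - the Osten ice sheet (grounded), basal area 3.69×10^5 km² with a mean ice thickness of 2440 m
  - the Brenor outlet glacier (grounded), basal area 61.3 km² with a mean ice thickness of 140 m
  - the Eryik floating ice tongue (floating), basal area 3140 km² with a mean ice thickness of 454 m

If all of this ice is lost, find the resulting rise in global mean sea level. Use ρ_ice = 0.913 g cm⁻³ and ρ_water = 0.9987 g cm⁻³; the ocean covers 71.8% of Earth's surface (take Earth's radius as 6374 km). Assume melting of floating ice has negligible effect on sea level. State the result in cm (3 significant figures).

Osten: ice volume = 3.69×10^5 km² × 2440 m = 9.004×10^5 km³; 9.004×10^5 × (913/998.7) = 8.231×10^5 km³ of water.
Brenor: ice volume = 61.3 km² × 140 m = 8.582 km³; 8.582 × (913/998.7) = 7.846 km³ of water.
The Eryik floating ice tongue is floating and already displaces its own weight of water, so its melt adds essentially nothing to sea level.
Total added water ≈ 8.231×10^14 m³ over 3.67×10^14 m² → Δh = 2.25 m = 225 cm.

≈ 225 cm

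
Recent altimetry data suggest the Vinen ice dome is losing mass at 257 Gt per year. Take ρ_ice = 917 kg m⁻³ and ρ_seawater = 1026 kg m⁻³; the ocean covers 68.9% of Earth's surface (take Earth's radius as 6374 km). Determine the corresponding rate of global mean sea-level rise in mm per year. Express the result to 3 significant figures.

≈ 0.712 mm/yr

ρ_w = 1026 kg m⁻³. Annual water volume added = 257 Gt / ρ_w = 2.570×10^14 kg / 1026 kg m⁻³ = 2.505×10^11 m³.
Δh per year = 2.505×10^11 / 3.52×10^14 = 7.12×10^-4 m = 0.712 mm.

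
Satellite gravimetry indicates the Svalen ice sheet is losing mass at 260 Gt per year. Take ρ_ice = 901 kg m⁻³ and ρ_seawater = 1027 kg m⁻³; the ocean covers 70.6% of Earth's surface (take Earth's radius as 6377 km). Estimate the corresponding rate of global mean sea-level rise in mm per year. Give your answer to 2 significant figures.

≈ 0.70 mm/yr

ρ_w = 1027 kg m⁻³. Annual water volume added = 260 Gt / ρ_w = 2.600×10^14 kg / 1027 kg m⁻³ = 2.532×10^11 m³.
Δh per year = 2.532×10^11 / 3.61×10^14 = 7.02×10^-4 m = 0.70 mm.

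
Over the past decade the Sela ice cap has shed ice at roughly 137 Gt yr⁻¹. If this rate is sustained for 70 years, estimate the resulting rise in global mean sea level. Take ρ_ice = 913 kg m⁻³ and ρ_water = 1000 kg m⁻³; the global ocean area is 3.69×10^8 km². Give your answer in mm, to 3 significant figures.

≈ 26.0 mm

Total mass lost = 137 Gt/yr × 70 yr = 9590 Gt = 9.590×10^15 kg.
ρ_w = 1000 kg m⁻³, so water volume = 9.590×10^15 / 1000 = 9.590×10^12 m³.
Δh = 9.590×10^12 / 3.69×10^14 = 0.0260 m = 26.0 mm.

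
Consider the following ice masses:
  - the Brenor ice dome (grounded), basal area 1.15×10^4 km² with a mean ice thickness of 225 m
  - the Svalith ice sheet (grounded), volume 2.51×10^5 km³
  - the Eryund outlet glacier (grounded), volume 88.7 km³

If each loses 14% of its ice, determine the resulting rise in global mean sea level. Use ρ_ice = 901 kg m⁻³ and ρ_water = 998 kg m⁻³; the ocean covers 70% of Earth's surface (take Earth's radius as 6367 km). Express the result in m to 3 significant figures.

≈ 0.0899 m

Brenor: ice volume = 1.15×10^4 km² × 225 m = 2588 km³; 0.14 × 2588 × (901/998) = 327.0 km³ of water.
Svalith: 0.14 × 2.51×10^5 km³ × (901/998) = 3.172×10^4 km³ of water.
Eryund: 0.14 × 88.7 km³ × (901/998) = 11.21 km³ of water.
Total added water ≈ 3.206×10^13 m³ over 3.57×10^14 m² → Δh = 0.0899 m.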